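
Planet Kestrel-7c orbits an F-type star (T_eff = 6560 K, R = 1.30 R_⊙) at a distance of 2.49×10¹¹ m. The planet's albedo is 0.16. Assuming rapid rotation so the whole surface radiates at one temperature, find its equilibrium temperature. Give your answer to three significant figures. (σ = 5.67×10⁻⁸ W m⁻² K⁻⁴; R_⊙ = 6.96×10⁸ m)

T_eq ≈ 268 K

R_⋆ = 1.30 × 6.96×10⁸ = 9.05×10⁸ m.
L = 4πR_⋆²σT_⋆⁴ = 4π(9.05×10⁸)² × 5.67×10⁻⁸ × (6560)⁴ = 1.08×10²⁷ W.
S = L/(4πd²) = 1390 W m⁻².
Energy balance: absorbed = emitted ⇒ πR²·S(1−A) = 4πR²·σT_eq⁴, so T_eq⁴ = S(1−A)/(4σ).
T_eq = [1390 × 0.84 / (4 × 5.67×10⁻⁸)]^(1/4) = (5.14×10⁹)^(1/4) = 268 K.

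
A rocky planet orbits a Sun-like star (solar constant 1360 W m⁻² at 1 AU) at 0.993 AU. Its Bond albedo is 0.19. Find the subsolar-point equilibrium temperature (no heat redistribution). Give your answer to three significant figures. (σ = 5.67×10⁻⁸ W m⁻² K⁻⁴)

Flux at 0.993 AU: S = 1360/0.993² = 1380 W m⁻².
At the subsolar point the surface absorbs S(1−A) and emits σT⁴ per unit area — no factor of 4, since only the local patch is in balance.
T = [1380 × 0.81 / 5.67×10⁻⁸]^(1/4) = (1.97×10¹⁰)^(1/4) = 375 K.

T_ss ≈ 375 K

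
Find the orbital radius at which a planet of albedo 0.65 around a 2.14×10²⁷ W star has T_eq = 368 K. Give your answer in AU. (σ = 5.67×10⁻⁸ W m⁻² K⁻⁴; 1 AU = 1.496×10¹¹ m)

From T_eq⁴ = L(1−A)/(16πσd²): d = √[L(1−A)/(16πσT_eq⁴)].
d = √[2.14×10²⁷ × 0.35 / (16π × 5.67×10⁻⁸ × (368)⁴)] = 1.20×10¹¹ m = 0.800 AU.

d ≈ 0.800 AU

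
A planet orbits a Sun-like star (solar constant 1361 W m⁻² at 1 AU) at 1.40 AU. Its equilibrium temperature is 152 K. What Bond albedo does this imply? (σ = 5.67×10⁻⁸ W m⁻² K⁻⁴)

A ≈ 0.83

Flux at 1.40 AU: S = 1361/1.40² = 694 W m⁻².
From T_eq⁴ = S(1−A)/(4σ): 1−A = 4σT_eq⁴/S.
1−A = 4 × 5.67×10⁻⁸ × (152)⁴ / 694 = 0.174.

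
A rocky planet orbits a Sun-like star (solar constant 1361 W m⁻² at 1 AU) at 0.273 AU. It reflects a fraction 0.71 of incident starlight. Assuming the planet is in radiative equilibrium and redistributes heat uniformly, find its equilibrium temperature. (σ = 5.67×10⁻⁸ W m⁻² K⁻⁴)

Flux at 0.273 AU: S = 1361/0.273² = 1.83×10⁴ W m⁻².
Energy balance: absorbed = emitted ⇒ πR²·S(1−A) = 4πR²·σT_eq⁴, so T_eq⁴ = S(1−A)/(4σ).
T_eq = [1.83×10⁴ × 0.29 / (4 × 5.67×10⁻⁸)]^(1/4) = (2.34×10¹⁰)^(1/4) = 391 K.

T_eq ≈ 391 K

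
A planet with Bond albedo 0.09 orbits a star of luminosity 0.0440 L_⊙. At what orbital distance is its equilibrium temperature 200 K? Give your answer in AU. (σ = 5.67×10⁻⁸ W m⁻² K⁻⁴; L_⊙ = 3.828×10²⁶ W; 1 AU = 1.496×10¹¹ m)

L = 0.0440 × 3.828×10²⁶ = 1.68×10²⁵ W.
From T_eq⁴ = L(1−A)/(16πσd²): d = √[L(1−A)/(16πσT_eq⁴)].
d = √[1.68×10²⁵ × 0.91 / (16π × 5.67×10⁻⁸ × (200)⁴)] = 5.80×10¹⁰ m = 0.388 AU.

d ≈ 0.388 AU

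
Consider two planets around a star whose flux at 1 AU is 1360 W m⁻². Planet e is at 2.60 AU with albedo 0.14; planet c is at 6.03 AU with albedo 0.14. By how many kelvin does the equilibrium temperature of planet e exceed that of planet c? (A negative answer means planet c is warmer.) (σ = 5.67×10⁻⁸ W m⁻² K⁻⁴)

ΔT ≈ 57.1 K

T_eq = [S₀(1−A)/(4σd²)]^(1/4), so T ∝ (1−A)^(1/4) / √d.
T₁ = [1360×0.86/(4×5.67×10⁻⁸×2.60²)]^(1/4) = 166.19 K.
T₂ = [1360×0.86/(4×5.67×10⁻⁸×6.03²)]^(1/4) = 109.13 K.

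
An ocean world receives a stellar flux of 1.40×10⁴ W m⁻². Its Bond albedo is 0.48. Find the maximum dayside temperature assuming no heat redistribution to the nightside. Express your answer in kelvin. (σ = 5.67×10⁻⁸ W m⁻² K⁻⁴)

With no redistribution each surface element balances locally: S(1−A) = σT⁴.
T = [1.40×10⁴ × 0.52 / 5.67×10⁻⁸]^(1/4) = (1.28×10¹¹)^(1/4) = 599 K.

T_ss ≈ 599 K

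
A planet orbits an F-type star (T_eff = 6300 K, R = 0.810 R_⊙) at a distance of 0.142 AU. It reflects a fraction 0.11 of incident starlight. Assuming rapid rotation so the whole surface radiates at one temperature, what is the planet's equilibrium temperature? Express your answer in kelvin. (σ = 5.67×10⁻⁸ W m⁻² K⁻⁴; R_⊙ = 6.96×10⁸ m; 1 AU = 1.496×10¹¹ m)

R_⋆ = 0.810 × 6.96×10⁸ = 5.64×10⁸ m.
d = 0.142 AU = 2.12×10¹⁰ m.
L = 4πR_⋆²σT_⋆⁴ = 4π(5.64×10⁸)² × 5.67×10⁻⁸ × (6300)⁴ = 3.57×10²⁶ W.
S = L/(4πd²) = 6.29×10⁴ W m⁻².
Energy balance: absorbed = emitted ⇒ πR²·S(1−A) = 4πR²·σT_eq⁴, so T_eq⁴ = S(1−A)/(4σ).
T_eq = [6.29×10⁴ × 0.89 / (4 × 5.67×10⁻⁸)]^(1/4) = (2.47×10¹¹)^(1/4) = 705 K.

T_eq ≈ 705 K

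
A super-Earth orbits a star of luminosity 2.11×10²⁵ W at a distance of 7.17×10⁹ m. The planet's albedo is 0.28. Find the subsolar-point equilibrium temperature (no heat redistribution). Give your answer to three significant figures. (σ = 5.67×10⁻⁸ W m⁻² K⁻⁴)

T_ss ≈ 803 K

Flux: S = L/(4πd²) = 2.11×10²⁵/(4π×(7.17×10⁹)²) = 3.27×10⁴ W m⁻².
At the subsolar point the surface absorbs S(1−A) and emits σT⁴ per unit area — no factor of 4, since only the local patch is in balance.
T = [3.27×10⁴ × 0.72 / 5.67×10⁻⁸]^(1/4) = (4.15×10¹¹)^(1/4) = 803 K.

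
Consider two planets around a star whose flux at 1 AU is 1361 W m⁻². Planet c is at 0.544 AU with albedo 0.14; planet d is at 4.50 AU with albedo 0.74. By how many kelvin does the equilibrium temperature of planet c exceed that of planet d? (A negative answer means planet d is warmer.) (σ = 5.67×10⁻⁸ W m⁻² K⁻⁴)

ΔT ≈ 269.7 K

T_eq = [S₀(1−A)/(4σd²)]^(1/4), so T ∝ (1−A)^(1/4) / √d.
T₁ = [1361×0.86/(4×5.67×10⁻⁸×0.544²)]^(1/4) = 363.39 K.
T₂ = [1361×0.26/(4×5.67×10⁻⁸×4.50²)]^(1/4) = 93.69 K.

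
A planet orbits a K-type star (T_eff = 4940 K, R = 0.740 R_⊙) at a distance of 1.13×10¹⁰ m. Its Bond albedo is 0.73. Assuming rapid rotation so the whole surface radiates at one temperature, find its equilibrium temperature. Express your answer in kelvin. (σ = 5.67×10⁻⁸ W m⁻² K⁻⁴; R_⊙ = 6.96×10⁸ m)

R_⋆ = 0.740 × 6.96×10⁸ = 5.15×10⁸ m.
L = 4πR_⋆²σT_⋆⁴ = 4π(5.15×10⁸)² × 5.67×10⁻⁸ × (4940)⁴ = 1.13×10²⁶ W.
S = L/(4πd²) = 7.01×10⁴ W m⁻².
Energy balance: absorbed = emitted ⇒ πR²·S(1−A) = 4πR²·σT_eq⁴, so T_eq⁴ = S(1−A)/(4σ).
T_eq = [7.01×10⁴ × 0.27 / (4 × 5.67×10⁻⁸)]^(1/4) = (8.35×10¹⁰)^(1/4) = 538 K.

T_eq ≈ 538 K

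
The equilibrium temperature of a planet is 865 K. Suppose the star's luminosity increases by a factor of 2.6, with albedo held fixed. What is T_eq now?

T_eq ≈ 1100 K

T_eq ∝ L^(1/4) · d^(−1/2).
T′ = 865 × 2.6^(1/4) = 1100 K.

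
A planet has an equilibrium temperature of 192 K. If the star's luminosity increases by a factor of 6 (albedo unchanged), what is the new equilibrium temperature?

T_eq ∝ L^(1/4) · d^(−1/2).
T′ = 192 × 6^(1/4) = 300 K.

T_eq ≈ 300 K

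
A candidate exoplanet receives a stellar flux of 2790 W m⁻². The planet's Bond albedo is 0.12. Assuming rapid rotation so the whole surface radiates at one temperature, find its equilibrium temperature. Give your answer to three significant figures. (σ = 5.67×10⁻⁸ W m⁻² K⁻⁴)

Energy balance: absorbed = emitted ⇒ πR²·S(1−A) = 4πR²·σT_eq⁴, so T_eq⁴ = S(1−A)/(4σ).
T_eq = [2790 × 0.88 / (4 × 5.67×10⁻⁸)]^(1/4) = (1.08×10¹⁰)^(1/4) = 323 K.

T_eq ≈ 323 K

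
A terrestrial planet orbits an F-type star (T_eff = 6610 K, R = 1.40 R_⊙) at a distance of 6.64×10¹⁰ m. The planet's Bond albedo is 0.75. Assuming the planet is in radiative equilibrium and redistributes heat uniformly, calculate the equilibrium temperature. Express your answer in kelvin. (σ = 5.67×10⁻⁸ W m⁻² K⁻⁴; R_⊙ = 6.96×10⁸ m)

T_eq ≈ 400 K

R_⋆ = 1.40 × 6.96×10⁸ = 9.74×10⁸ m.
L = 4πR_⋆²σT_⋆⁴ = 4π(9.74×10⁸)² × 5.67×10⁻⁸ × (6610)⁴ = 1.29×10²⁷ W.
S = L/(4πd²) = 2.33×10⁴ W m⁻².
Energy balance: absorbed = emitted ⇒ πR²·S(1−A) = 4πR²·σT_eq⁴, so T_eq⁴ = S(1−A)/(4σ).
T_eq = [2.33×10⁴ × 0.25 / (4 × 5.67×10⁻⁸)]^(1/4) = (2.57×10¹⁰)^(1/4) = 400 K.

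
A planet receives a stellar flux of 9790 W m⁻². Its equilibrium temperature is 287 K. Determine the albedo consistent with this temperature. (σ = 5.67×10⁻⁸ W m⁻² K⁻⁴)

From T_eq⁴ = S(1−A)/(4σ): 1−A = 4σT_eq⁴/S.
1−A = 4 × 5.67×10⁻⁸ × (287)⁴ / 9790 = 0.157.

A ≈ 0.84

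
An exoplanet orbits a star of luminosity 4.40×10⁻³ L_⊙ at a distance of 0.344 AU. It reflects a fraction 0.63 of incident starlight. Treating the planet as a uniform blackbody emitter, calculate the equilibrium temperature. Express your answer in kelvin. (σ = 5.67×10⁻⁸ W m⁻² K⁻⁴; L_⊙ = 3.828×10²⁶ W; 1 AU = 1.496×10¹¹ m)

d = 0.344 AU = 5.15×10¹⁰ m.
L = 4.40×10⁻³ × 3.828×10²⁶ = 1.68×10²⁴ W.
Flux: S = L/(4πd²) = 1.68×10²⁴/(4π×(5.15×10¹⁰)²) = 50.6 W m⁻².
Energy balance: absorbed = emitted ⇒ πR²·S(1−A) = 4πR²·σT_eq⁴, so T_eq⁴ = S(1−A)/(4σ).
T_eq = [50.6 × 0.37 / (4 × 5.67×10⁻⁸)]^(1/4) = (8.26×10⁷)^(1/4) = 95.3 K.

T_eq ≈ 95.3 K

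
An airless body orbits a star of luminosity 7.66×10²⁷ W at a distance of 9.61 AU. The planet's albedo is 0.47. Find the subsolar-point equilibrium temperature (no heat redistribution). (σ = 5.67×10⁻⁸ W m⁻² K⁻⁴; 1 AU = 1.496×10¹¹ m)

T_ss ≈ 229 K

d = 9.61 AU = 1.44×10¹² m.
Flux: S = L/(4πd²) = 7.66×10²⁷/(4π×(1.44×10¹²)²) = 295 W m⁻².
At the subsolar point the surface absorbs S(1−A) and emits σT⁴ per unit area — no factor of 4, since only the local patch is in balance.
T = [295 × 0.53 / 5.67×10⁻⁸]^(1/4) = (2.76×10⁹)^(1/4) = 229 K.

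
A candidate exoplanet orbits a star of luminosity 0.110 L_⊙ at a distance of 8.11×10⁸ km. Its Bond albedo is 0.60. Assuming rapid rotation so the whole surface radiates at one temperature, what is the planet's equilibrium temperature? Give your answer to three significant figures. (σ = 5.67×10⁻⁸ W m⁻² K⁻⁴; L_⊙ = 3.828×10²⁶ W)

T_eq ≈ 54.7 K

d = 8.11×10⁸ km = 8.11×10¹¹ m.
L = 0.110 × 3.828×10²⁶ = 4.21×10²⁵ W.
Flux: S = L/(4πd²) = 4.21×10²⁵/(4π×(8.11×10¹¹)²) = 5.09 W m⁻².
Energy balance: absorbed = emitted ⇒ πR²·S(1−A) = 4πR²·σT_eq⁴, so T_eq⁴ = S(1−A)/(4σ).
T_eq = [5.09 × 0.40 / (4 × 5.67×10⁻⁸)]^(1/4) = (8.99×10⁶)^(1/4) = 54.7 K.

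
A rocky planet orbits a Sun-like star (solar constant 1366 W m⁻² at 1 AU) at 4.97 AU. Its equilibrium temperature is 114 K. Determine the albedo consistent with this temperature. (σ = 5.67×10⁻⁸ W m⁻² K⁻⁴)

Flux at 4.97 AU: S = 1366/4.97² = 55.3 W m⁻².
From T_eq⁴ = S(1−A)/(4σ): 1−A = 4σT_eq⁴/S.
1−A = 4 × 5.67×10⁻⁸ × (114)⁴ / 55.3 = 0.693.

A ≈ 0.31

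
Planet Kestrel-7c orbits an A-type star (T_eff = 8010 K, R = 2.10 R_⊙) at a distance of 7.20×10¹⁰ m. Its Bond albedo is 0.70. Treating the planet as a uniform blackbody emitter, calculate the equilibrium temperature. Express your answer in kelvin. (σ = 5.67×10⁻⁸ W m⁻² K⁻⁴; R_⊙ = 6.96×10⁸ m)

T_eq ≈ 597 K

R_⋆ = 2.10 × 6.96×10⁸ = 1.46×10⁹ m.
L = 4πR_⋆²σT_⋆⁴ = 4π(1.46×10⁹)² × 5.67×10⁻⁸ × (8010)⁴ = 6.27×10²⁷ W.
S = L/(4πd²) = 9.62×10⁴ W m⁻².
Energy balance: absorbed = emitted ⇒ πR²·S(1−A) = 4πR²·σT_eq⁴, so T_eq⁴ = S(1−A)/(4σ).
T_eq = [9.62×10⁴ × 0.30 / (4 × 5.67×10⁻⁸)]^(1/4) = (1.27×10¹¹)^(1/4) = 597 K.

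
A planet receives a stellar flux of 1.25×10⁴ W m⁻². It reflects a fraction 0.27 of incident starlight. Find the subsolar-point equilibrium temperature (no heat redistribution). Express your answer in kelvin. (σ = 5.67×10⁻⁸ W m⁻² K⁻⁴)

At the subsolar point the surface absorbs S(1−A) and emits σT⁴ per unit area — no factor of 4, since only the local patch is in balance.
T = [1.25×10⁴ × 0.73 / 5.67×10⁻⁸]^(1/4) = (1.61×10¹¹)^(1/4) = 633 K.

T_ss ≈ 633 K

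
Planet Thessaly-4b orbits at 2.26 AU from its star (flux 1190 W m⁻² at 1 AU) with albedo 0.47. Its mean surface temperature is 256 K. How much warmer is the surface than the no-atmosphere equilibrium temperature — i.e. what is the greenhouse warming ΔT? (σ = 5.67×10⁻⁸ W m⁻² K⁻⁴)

ΔT ≈ 103.2 K

S = 1190/2.26² = 233.0 W m⁻².
T_eq = [S(1−A)/(4σ)]^(1/4) = [233.0×0.53/(4×5.67×10⁻⁸)]^(1/4) = 152.8 K.
ΔT = T_surf − T_eq = 256 − 152.8.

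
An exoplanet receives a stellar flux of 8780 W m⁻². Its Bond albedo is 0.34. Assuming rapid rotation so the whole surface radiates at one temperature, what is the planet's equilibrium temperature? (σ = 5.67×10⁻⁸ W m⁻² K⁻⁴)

Energy balance: absorbed = emitted ⇒ πR²·S(1−A) = 4πR²·σT_eq⁴, so T_eq⁴ = S(1−A)/(4σ).
T_eq = [8780 × 0.66 / (4 × 5.67×10⁻⁸)]^(1/4) = (2.56×10¹⁰)^(1/4) = 400 K.

T_eq ≈ 400 K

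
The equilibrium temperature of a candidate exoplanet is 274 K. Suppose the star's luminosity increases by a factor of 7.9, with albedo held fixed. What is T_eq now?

T_eq ∝ L^(1/4) · d^(−1/2).
T′ = 274 × 7.9^(1/4) = 459 K.

T_eq ≈ 459 K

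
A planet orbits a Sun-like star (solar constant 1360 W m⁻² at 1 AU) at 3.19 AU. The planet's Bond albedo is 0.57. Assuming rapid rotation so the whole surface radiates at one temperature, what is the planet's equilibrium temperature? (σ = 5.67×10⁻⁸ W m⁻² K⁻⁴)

Flux at 3.19 AU: S = 1360/3.19² = 134 W m⁻².
Energy balance: absorbed = emitted ⇒ πR²·S(1−A) = 4πR²·σT_eq⁴, so T_eq⁴ = S(1−A)/(4σ).
T_eq = [134 × 0.43 / (4 × 5.67×10⁻⁸)]^(1/4) = (2.53×10⁸)^(1/4) = 126 K.

T_eq ≈ 126 K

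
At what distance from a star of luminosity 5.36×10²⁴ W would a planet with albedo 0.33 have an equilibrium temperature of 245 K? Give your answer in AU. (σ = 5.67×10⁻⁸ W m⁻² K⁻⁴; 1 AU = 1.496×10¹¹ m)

d ≈ 0.125 AU

From T_eq⁴ = L(1−A)/(16πσd²): d = √[L(1−A)/(16πσT_eq⁴)].
d = √[5.36×10²⁴ × 0.67 / (16π × 5.67×10⁻⁸ × (245)⁴)] = 1.87×10¹⁰ m = 0.125 AU.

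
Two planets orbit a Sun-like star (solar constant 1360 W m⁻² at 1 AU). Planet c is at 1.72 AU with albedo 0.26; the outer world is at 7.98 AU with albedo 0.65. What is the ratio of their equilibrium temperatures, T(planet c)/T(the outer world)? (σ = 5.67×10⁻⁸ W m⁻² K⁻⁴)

T_eq = [S₀(1−A)/(4σd²)]^(1/4), so T ∝ (1−A)^(1/4) / √d.
T₁ = [1360×0.74/(4×5.67×10⁻⁸×1.72²)]^(1/4) = 196.80 K.
T₂ = [1360×0.35/(4×5.67×10⁻⁸×7.98²)]^(1/4) = 75.77 K.

T₁/T₂ ≈ 2.597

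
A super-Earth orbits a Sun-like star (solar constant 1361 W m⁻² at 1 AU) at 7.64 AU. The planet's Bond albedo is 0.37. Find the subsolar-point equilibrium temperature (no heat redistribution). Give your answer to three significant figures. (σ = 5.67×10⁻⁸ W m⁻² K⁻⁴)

Flux at 7.64 AU: S = 1361/7.64² = 23.3 W m⁻².
At the subsolar point the surface absorbs S(1−A) and emits σT⁴ per unit area — no factor of 4, since only the local patch is in balance.
T = [23.3 × 0.63 / 5.67×10⁻⁸]^(1/4) = (2.59×10⁸)^(1/4) = 127 K.

T_ss ≈ 127 K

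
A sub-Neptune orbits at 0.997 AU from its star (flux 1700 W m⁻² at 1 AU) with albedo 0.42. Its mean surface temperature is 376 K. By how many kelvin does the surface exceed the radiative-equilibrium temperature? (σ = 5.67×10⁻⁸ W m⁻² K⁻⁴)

ΔT ≈ 118.8 K

S = 1700/0.997² = 1710 W m⁻².
T_eq = [S(1−A)/(4σ)]^(1/4) = [1710×0.58/(4×5.67×10⁻⁸)]^(1/4) = 257.2 K.
ΔT = T_surf − T_eq = 376 − 257.2.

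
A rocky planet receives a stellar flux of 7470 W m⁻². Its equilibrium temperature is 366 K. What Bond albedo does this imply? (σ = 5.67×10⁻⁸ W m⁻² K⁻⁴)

From T_eq⁴ = S(1−A)/(4σ): 1−A = 4σT_eq⁴/S.
1−A = 4 × 5.67×10⁻⁸ × (366)⁴ / 7470 = 0.545.

A ≈ 0.46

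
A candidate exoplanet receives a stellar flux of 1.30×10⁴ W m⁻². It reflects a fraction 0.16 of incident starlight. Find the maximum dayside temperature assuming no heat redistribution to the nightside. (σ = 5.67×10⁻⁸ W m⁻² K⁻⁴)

With no redistribution each surface element balances locally: S(1−A) = σT⁴.
T = [1.30×10⁴ × 0.84 / 5.67×10⁻⁸]^(1/4) = (1.93×10¹¹)^(1/4) = 662 K.

T_ss ≈ 662 K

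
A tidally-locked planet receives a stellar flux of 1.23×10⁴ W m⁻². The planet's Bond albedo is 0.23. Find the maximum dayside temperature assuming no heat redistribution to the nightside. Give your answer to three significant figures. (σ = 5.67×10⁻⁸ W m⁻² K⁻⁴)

With no redistribution each surface element balances locally: S(1−A) = σT⁴.
T = [1.23×10⁴ × 0.77 / 5.67×10⁻⁸]^(1/4) = (1.67×10¹¹)^(1/4) = 639 K.

T_ss ≈ 639 K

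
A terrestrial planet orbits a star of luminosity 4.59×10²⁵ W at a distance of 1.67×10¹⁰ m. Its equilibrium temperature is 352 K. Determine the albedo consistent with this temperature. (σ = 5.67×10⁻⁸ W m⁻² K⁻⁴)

A ≈ 0.73

Flux: S = L/(4πd²) = 4.59×10²⁵/(4π×(1.67×10¹⁰)²) = 1.31×10⁴ W m⁻².
From T_eq⁴ = S(1−A)/(4σ): 1−A = 4σT_eq⁴/S.
1−A = 4 × 5.67×10⁻⁸ × (352)⁴ / 1.31×10⁴ = 0.266.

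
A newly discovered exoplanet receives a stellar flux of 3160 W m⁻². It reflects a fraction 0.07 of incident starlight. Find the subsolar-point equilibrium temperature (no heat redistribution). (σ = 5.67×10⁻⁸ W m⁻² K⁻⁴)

T_ss ≈ 477 K

At the subsolar point the surface absorbs S(1−A) and emits σT⁴ per unit area — no factor of 4, since only the local patch is in balance.
T = [3160 × 0.93 / 5.67×10⁻⁸]^(1/4) = (5.18×10¹⁰)^(1/4) = 477 K.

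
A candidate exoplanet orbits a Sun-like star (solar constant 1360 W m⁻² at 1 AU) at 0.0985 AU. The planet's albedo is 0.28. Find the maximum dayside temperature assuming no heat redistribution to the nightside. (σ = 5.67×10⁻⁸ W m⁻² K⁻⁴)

T_ss ≈ 1160 K

Flux at 0.0985 AU: S = 1360/0.0985² = 1.40×10⁵ W m⁻².
With no redistribution each surface element balances locally: S(1−A) = σT⁴.
T = [1.40×10⁵ × 0.72 / 5.67×10⁻⁸]^(1/4) = (1.78×10¹²)^(1/4) = 1160 K.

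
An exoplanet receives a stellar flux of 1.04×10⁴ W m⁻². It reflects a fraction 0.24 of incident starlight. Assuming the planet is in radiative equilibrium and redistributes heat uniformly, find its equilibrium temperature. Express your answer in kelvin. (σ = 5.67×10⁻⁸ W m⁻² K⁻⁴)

Energy balance: absorbed = emitted ⇒ πR²·S(1−A) = 4πR²·σT_eq⁴, so T_eq⁴ = S(1−A)/(4σ).
T_eq = [1.04×10⁴ × 0.76 / (4 × 5.67×10⁻⁸)]^(1/4) = (3.49×10¹⁰)^(1/4) = 432 K.

T_eq ≈ 432 K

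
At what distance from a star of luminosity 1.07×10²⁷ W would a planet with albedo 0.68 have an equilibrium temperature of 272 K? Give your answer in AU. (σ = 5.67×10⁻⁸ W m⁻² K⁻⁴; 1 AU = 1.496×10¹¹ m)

From T_eq⁴ = L(1−A)/(16πσd²): d = √[L(1−A)/(16πσT_eq⁴)].
d = √[1.07×10²⁷ × 0.32 / (16π × 5.67×10⁻⁸ × (272)⁴)] = 1.48×10¹¹ m = 0.990 AU.

d ≈ 0.990 AU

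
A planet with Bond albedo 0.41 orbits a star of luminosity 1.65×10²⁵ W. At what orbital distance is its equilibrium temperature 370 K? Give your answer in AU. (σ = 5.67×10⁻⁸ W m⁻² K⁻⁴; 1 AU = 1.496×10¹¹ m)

d ≈ 0.0902 AU

From T_eq⁴ = L(1−A)/(16πσd²): d = √[L(1−A)/(16πσT_eq⁴)].
d = √[1.65×10²⁵ × 0.59 / (16π × 5.67×10⁻⁸ × (370)⁴)] = 1.35×10¹⁰ m = 0.0902 AU.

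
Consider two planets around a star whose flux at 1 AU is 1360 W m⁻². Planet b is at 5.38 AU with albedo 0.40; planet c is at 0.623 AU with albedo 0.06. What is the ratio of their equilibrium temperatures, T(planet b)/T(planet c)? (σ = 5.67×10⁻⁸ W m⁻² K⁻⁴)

T₁/T₂ ≈ 0.304

T_eq = [S₀(1−A)/(4σd²)]^(1/4), so T ∝ (1−A)^(1/4) / √d.
T₁ = [1360×0.60/(4×5.67×10⁻⁸×5.38²)]^(1/4) = 105.59 K.
T₂ = [1360×0.94/(4×5.67×10⁻⁸×0.623²)]^(1/4) = 347.15 K.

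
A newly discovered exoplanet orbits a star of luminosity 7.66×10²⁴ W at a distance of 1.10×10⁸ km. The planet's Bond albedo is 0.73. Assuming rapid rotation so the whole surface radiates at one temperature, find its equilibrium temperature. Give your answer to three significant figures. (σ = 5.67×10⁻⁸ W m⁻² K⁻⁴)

d = 1.10×10⁸ km = 1.10×10¹¹ m.
Flux: S = L/(4πd²) = 7.66×10²⁴/(4π×(1.10×10¹¹)²) = 50.4 W m⁻².
Energy balance: absorbed = emitted ⇒ πR²·S(1−A) = 4πR²·σT_eq⁴, so T_eq⁴ = S(1−A)/(4σ).
T_eq = [50.4 × 0.27 / (4 × 5.67×10⁻⁸)]^(1/4) = (6.00×10⁷)^(1/4) = 88.0 K.

T_eq ≈ 88.0 K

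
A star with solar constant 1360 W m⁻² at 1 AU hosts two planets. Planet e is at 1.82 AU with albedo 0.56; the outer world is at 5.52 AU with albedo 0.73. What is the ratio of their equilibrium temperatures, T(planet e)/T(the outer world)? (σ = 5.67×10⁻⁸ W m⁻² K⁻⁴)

T_eq = [S₀(1−A)/(4σd²)]^(1/4), so T ∝ (1−A)^(1/4) / √d.
T₁ = [1360×0.44/(4×5.67×10⁻⁸×1.82²)]^(1/4) = 168.00 K.
T₂ = [1360×0.27/(4×5.67×10⁻⁸×5.52²)]^(1/4) = 85.38 K.

T₁/T₂ ≈ 1.968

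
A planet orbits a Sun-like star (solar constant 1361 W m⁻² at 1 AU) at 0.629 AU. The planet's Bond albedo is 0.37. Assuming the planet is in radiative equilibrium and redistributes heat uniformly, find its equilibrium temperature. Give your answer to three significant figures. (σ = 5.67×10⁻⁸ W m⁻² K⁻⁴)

Flux at 0.629 AU: S = 1361/0.629² = 3440 W m⁻².
Energy balance: absorbed = emitted ⇒ πR²·S(1−A) = 4πR²·σT_eq⁴, so T_eq⁴ = S(1−A)/(4σ).
T_eq = [3440 × 0.63 / (4 × 5.67×10⁻⁸)]^(1/4) = (9.56×10⁹)^(1/4) = 313 K.

T_eq ≈ 313 K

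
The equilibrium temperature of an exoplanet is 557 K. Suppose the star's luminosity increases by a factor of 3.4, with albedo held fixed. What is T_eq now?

T_eq ∝ L^(1/4) · d^(−1/2).
T′ = 557 × 3.4^(1/4) = 756 K.

T_eq ≈ 756 K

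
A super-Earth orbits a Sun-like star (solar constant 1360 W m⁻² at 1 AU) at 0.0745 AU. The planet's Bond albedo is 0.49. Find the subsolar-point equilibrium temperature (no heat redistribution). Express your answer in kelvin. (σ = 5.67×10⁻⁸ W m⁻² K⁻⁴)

Flux at 0.0745 AU: S = 1360/0.0745² = 2.45×10⁵ W m⁻².
At the subsolar point the surface absorbs S(1−A) and emits σT⁴ per unit area — no factor of 4, since only the local patch is in balance.
T = [2.45×10⁵ × 0.51 / 5.67×10⁻⁸]^(1/4) = (2.20×10¹²)^(1/4) = 1220 K.

T_ss ≈ 1220 K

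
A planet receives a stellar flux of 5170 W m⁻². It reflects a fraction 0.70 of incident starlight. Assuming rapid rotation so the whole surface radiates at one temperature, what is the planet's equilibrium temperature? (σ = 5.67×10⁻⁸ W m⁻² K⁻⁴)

Energy balance: absorbed = emitted ⇒ πR²·S(1−A) = 4πR²·σT_eq⁴, so T_eq⁴ = S(1−A)/(4σ).
T_eq = [5170 × 0.30 / (4 × 5.67×10⁻⁸)]^(1/4) = (6.84×10⁹)^(1/4) = 288 K.

T_eq ≈ 288 K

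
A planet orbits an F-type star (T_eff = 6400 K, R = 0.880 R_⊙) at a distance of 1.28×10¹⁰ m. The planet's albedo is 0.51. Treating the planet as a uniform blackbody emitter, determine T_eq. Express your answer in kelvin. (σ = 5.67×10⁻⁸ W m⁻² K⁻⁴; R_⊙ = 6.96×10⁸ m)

T_eq ≈ 828 K

R_⋆ = 0.880 × 6.96×10⁸ = 6.12×10⁸ m.
L = 4πR_⋆²σT_⋆⁴ = 4π(6.12×10⁸)² × 5.67×10⁻⁸ × (6400)⁴ = 4.48×10²⁶ W.
S = L/(4πd²) = 2.18×10⁵ W m⁻².
Energy balance: absorbed = emitted ⇒ πR²·S(1−A) = 4πR²·σT_eq⁴, so T_eq⁴ = S(1−A)/(4σ).
T_eq = [2.18×10⁵ × 0.49 / (4 × 5.67×10⁻⁸)]^(1/4) = (4.71×10¹¹)^(1/4) = 828 K.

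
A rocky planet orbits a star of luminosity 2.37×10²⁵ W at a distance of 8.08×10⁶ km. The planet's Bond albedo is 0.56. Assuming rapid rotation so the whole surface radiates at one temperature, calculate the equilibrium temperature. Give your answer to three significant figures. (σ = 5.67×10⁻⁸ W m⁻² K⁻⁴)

T_eq ≈ 487 K

d = 8.08×10⁶ km = 8.08×10⁹ m.
Flux: S = L/(4πd²) = 2.37×10²⁵/(4π×(8.08×10⁹)²) = 2.89×10⁴ W m⁻².
Energy balance: absorbed = emitted ⇒ πR²·S(1−A) = 4πR²·σT_eq⁴, so T_eq⁴ = S(1−A)/(4σ).
T_eq = [2.89×10⁴ × 0.44 / (4 × 5.67×10⁻⁸)]^(1/4) = (5.60×10¹⁰)^(1/4) = 487 K.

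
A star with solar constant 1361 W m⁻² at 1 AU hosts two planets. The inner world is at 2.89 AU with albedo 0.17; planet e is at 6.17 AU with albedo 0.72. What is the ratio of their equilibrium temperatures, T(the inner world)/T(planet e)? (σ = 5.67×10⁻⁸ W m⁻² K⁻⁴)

T_eq = [S₀(1−A)/(4σd²)]^(1/4), so T ∝ (1−A)^(1/4) / √d.
T₁ = [1361×0.83/(4×5.67×10⁻⁸×2.89²)]^(1/4) = 156.27 K.
T₂ = [1361×0.28/(4×5.67×10⁻⁸×6.17²)]^(1/4) = 81.51 K.

T₁/T₂ ≈ 1.917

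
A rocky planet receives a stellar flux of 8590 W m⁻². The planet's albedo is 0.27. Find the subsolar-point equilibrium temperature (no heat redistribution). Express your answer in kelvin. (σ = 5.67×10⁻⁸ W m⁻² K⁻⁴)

T_ss ≈ 577 K

At the subsolar point the surface absorbs S(1−A) and emits σT⁴ per unit area — no factor of 4, since only the local patch is in balance.
T = [8590 × 0.73 / 5.67×10⁻⁸]^(1/4) = (1.11×10¹¹)^(1/4) = 577 K.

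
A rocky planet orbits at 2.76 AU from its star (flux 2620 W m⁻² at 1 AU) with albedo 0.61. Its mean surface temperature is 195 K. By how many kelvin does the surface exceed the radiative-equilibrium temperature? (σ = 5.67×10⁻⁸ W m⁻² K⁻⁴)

ΔT ≈ 39.1 K

S = 2620/2.76² = 343.9 W m⁻².
T_eq = [S(1−A)/(4σ)]^(1/4) = [343.9×0.39/(4×5.67×10⁻⁸)]^(1/4) = 155.9 K.
ΔT = T_surf − T_eq = 195 − 155.9.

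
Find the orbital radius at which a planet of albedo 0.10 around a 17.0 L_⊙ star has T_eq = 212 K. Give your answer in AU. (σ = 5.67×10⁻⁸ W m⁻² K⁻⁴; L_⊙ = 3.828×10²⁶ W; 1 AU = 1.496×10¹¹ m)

L = 17.0 × 3.828×10²⁶ = 6.51×10²⁷ W.
From T_eq⁴ = L(1−A)/(16πσd²): d = √[L(1−A)/(16πσT_eq⁴)].
d = √[6.51×10²⁷ × 0.90 / (16π × 5.67×10⁻⁸ × (212)⁴)] = 1.01×10¹² m = 6.74 AU.

d ≈ 6.74 AU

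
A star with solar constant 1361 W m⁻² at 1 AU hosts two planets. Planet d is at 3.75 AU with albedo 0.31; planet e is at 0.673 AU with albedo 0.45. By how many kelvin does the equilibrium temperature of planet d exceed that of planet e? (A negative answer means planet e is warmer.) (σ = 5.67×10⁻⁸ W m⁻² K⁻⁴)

ΔT ≈ -161.2 K

T_eq = [S₀(1−A)/(4σd²)]^(1/4), so T ∝ (1−A)^(1/4) / √d.
T₁ = [1361×0.69/(4×5.67×10⁻⁸×3.75²)]^(1/4) = 130.99 K.
T₂ = [1361×0.55/(4×5.67×10⁻⁸×0.673²)]^(1/4) = 292.17 K.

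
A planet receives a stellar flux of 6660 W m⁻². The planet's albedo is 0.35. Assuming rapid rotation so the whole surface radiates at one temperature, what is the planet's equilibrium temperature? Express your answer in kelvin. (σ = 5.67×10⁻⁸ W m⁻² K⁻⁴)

Energy balance: absorbed = emitted ⇒ πR²·S(1−A) = 4πR²·σT_eq⁴, so T_eq⁴ = S(1−A)/(4σ).
T_eq = [6660 × 0.65 / (4 × 5.67×10⁻⁸)]^(1/4) = (1.91×10¹⁰)^(1/4) = 372 K.

T_eq ≈ 372 K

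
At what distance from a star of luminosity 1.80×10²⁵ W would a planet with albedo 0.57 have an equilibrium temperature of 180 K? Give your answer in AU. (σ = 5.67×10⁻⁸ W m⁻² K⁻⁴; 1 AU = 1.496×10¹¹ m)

From T_eq⁴ = L(1−A)/(16πσd²): d = √[L(1−A)/(16πσT_eq⁴)].
d = √[1.80×10²⁵ × 0.43 / (16π × 5.67×10⁻⁸ × (180)⁴)] = 5.09×10¹⁰ m = 0.340 AU.

d ≈ 0.340 AU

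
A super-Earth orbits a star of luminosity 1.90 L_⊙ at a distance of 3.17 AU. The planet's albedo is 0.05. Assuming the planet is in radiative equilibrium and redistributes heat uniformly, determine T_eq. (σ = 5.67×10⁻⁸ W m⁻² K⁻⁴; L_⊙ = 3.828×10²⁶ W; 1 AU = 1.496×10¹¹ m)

d = 3.17 AU = 4.74×10¹¹ m.
L = 1.90 × 3.828×10²⁶ = 7.27×10²⁶ W.
Flux: S = L/(4πd²) = 7.27×10²⁶/(4π×(4.74×10¹¹)²) = 257 W m⁻².
Energy balance: absorbed = emitted ⇒ πR²·S(1−A) = 4πR²·σT_eq⁴, so T_eq⁴ = S(1−A)/(4σ).
T_eq = [257 × 0.95 / (4 × 5.67×10⁻⁸)]^(1/4) = (1.08×10⁹)^(1/4) = 181 K.

T_eq ≈ 181 K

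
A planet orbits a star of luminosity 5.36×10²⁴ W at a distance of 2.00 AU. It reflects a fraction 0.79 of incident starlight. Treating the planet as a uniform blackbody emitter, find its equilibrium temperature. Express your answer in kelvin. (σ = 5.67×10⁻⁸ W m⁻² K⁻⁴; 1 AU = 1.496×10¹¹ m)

T_eq ≈ 45.8 K

d = 2.00 AU = 2.99×10¹¹ m.
Flux: S = L/(4πd²) = 5.36×10²⁴/(4π×(2.99×10¹¹)²) = 4.76 W m⁻².
Energy balance: absorbed = emitted ⇒ πR²·S(1−A) = 4πR²·σT_eq⁴, so T_eq⁴ = S(1−A)/(4σ).
T_eq = [4.76 × 0.21 / (4 × 5.67×10⁻⁸)]^(1/4) = (4.41×10⁶)^(1/4) = 45.8 K.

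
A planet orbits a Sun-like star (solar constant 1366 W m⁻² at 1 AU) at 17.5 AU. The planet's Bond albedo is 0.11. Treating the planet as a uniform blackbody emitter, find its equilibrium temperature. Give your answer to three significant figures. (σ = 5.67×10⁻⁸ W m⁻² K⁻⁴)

Flux at 17.5 AU: S = 1366/17.5² = 4.46 W m⁻².
Energy balance: absorbed = emitted ⇒ πR²·S(1−A) = 4πR²·σT_eq⁴, so T_eq⁴ = S(1−A)/(4σ).
T_eq = [4.46 × 0.89 / (4 × 5.67×10⁻⁸)]^(1/4) = (1.75×10⁷)^(1/4) = 64.7 K.

T_eq ≈ 64.7 K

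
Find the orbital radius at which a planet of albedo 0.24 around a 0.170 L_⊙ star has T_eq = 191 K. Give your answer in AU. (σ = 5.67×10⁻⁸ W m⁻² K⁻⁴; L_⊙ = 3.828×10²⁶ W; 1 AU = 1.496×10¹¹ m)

L = 0.170 × 3.828×10²⁶ = 6.51×10²⁵ W.
From T_eq⁴ = L(1−A)/(16πσd²): d = √[L(1−A)/(16πσT_eq⁴)].
d = √[6.51×10²⁵ × 0.76 / (16π × 5.67×10⁻⁸ × (191)⁴)] = 1.14×10¹¹ m = 0.763 AU.

d ≈ 0.763 AU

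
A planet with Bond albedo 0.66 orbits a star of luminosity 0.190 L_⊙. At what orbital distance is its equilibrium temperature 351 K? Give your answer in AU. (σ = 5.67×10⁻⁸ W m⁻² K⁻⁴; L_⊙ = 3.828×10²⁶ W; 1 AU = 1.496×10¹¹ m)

L = 0.190 × 3.828×10²⁶ = 7.27×10²⁵ W.
From T_eq⁴ = L(1−A)/(16πσd²): d = √[L(1−A)/(16πσT_eq⁴)].
d = √[7.27×10²⁵ × 0.34 / (16π × 5.67×10⁻⁸ × (351)⁴)] = 2.39×10¹⁰ m = 0.160 AU.

d ≈ 0.160 AU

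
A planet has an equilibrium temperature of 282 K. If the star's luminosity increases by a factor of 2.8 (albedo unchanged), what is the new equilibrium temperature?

T_eq ≈ 365 K

T_eq ∝ L^(1/4) · d^(−1/2).
T′ = 282 × 2.8^(1/4) = 365 K.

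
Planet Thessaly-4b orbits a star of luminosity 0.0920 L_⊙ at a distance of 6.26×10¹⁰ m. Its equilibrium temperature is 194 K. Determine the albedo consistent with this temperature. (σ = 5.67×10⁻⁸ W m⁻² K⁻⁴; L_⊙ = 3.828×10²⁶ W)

A ≈ 0.55

L = 0.0920 × 3.828×10²⁶ = 3.52×10²⁵ W.
Flux: S = L/(4πd²) = 3.52×10²⁵/(4π×(6.26×10¹⁰)²) = 715 W m⁻².
From T_eq⁴ = S(1−A)/(4σ): 1−A = 4σT_eq⁴/S.
1−A = 4 × 5.67×10⁻⁸ × (194)⁴ / 715 = 0.449.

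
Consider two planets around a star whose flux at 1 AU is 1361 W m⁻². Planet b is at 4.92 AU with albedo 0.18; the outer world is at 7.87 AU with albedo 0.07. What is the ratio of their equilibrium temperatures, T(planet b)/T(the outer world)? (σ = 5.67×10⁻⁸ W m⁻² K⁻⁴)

T₁/T₂ ≈ 1.226

T_eq = [S₀(1−A)/(4σd²)]^(1/4), so T ∝ (1−A)^(1/4) / √d.
T₁ = [1361×0.82/(4×5.67×10⁻⁸×4.92²)]^(1/4) = 119.41 K.
T₂ = [1361×0.93/(4×5.67×10⁻⁸×7.87²)]^(1/4) = 97.43 K.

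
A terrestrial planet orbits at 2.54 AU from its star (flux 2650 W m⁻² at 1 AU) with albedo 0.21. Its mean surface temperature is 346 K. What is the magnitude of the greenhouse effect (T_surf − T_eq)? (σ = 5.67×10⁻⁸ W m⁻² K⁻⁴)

ΔT ≈ 151.5 K

S = 2650/2.54² = 410.8 W m⁻².
T_eq = [S(1−A)/(4σ)]^(1/4) = [410.8×0.79/(4×5.67×10⁻⁸)]^(1/4) = 194.5 K.
ΔT = T_surf − T_eq = 346 − 194.5.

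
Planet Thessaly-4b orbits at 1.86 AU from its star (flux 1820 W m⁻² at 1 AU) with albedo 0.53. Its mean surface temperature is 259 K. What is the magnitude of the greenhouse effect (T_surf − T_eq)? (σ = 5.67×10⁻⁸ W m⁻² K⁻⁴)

S = 1820/1.86² = 526.1 W m⁻².
T_eq = [S(1−A)/(4σ)]^(1/4) = [526.1×0.47/(4×5.67×10⁻⁸)]^(1/4) = 181.7 K.
ΔT = T_surf − T_eq = 259 − 181.7.

ΔT ≈ 77.3 K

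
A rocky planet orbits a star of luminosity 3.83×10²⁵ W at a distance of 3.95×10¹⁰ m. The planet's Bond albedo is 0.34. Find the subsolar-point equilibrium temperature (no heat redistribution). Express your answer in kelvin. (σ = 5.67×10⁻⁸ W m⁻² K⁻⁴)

T_ss ≈ 388 K

Flux: S = L/(4πd²) = 3.83×10²⁵/(4π×(3.95×10¹⁰)²) = 1950 W m⁻².
At the subsolar point the surface absorbs S(1−A) and emits σT⁴ per unit area — no factor of 4, since only the local patch is in balance.
T = [1950 × 0.66 / 5.67×10⁻⁸]^(1/4) = (2.27×10¹⁰)^(1/4) = 388 K.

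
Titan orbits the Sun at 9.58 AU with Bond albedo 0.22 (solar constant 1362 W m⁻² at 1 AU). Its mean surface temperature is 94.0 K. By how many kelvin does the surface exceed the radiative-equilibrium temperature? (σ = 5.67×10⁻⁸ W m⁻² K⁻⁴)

S = 1362/9.58² = 14.84 W m⁻².
T_eq = [S(1−A)/(4σ)]^(1/4) = [14.84×0.78/(4×5.67×10⁻⁸)]^(1/4) = 84.5 K.
ΔT = T_surf − T_eq = 94 − 84.5.

ΔT ≈ 9.5 K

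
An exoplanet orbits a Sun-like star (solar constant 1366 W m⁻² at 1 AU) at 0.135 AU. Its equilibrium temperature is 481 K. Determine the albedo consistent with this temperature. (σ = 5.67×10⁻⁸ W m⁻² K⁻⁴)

Flux at 0.135 AU: S = 1366/0.135² = 7.50×10⁴ W m⁻².
From T_eq⁴ = S(1−A)/(4σ): 1−A = 4σT_eq⁴/S.
1−A = 4 × 5.67×10⁻⁸ × (481)⁴ / 7.50×10⁴ = 0.162.

A ≈ 0.84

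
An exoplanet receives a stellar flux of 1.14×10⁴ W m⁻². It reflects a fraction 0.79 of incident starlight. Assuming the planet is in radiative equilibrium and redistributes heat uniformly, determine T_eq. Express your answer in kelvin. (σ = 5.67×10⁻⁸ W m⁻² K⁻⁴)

T_eq ≈ 321 K

Energy balance: absorbed = emitted ⇒ πR²·S(1−A) = 4πR²·σT_eq⁴, so T_eq⁴ = S(1−A)/(4σ).
T_eq = [1.14×10⁴ × 0.21 / (4 × 5.67×10⁻⁸)]^(1/4) = (1.06×10¹⁰)^(1/4) = 321 K.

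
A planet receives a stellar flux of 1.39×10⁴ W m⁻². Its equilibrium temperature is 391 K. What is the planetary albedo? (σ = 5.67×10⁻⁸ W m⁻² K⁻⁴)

A ≈ 0.62

From T_eq⁴ = S(1−A)/(4σ): 1−A = 4σT_eq⁴/S.
1−A = 4 × 5.67×10⁻⁸ × (391)⁴ / 1.39×10⁴ = 0.381.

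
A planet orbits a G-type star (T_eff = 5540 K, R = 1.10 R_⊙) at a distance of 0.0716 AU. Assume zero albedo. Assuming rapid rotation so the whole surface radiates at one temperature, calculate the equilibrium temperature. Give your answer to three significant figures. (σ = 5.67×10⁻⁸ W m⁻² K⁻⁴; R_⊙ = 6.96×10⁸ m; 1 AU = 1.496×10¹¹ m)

R_⋆ = 1.10 × 6.96×10⁸ = 7.66×10⁸ m.
d = 0.0716 AU = 1.07×10¹⁰ m.
L = 4πR_⋆²σT_⋆⁴ = 4π(7.66×10⁸)² × 5.67×10⁻⁸ × (5540)⁴ = 3.93×10²⁶ W.
S = L/(4πd²) = 2.73×10⁵ W m⁻².
Energy balance: absorbed = emitted ⇒ πR²·S(1−A) = 4πR²·σT_eq⁴, so T_eq⁴ = S(1−A)/(4σ).
T_eq = [2.73×10⁵ × 1.00 / (4 × 5.67×10⁻⁸)]^(1/4) = (1.20×10¹²)^(1/4) = 1050 K.

T_eq ≈ 1050 K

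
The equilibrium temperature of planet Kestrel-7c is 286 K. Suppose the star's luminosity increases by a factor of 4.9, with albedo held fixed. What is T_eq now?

T_eq ≈ 426 K

T_eq ∝ L^(1/4) · d^(−1/2).
T′ = 286 × 4.9^(1/4) = 426 K.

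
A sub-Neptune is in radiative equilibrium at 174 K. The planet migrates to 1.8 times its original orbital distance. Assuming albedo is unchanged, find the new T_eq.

T_eq ≈ 130 K

T_eq ∝ L^(1/4) · d^(−1/2).
T′ = 174 / 1.8^(1/2) = 130 K.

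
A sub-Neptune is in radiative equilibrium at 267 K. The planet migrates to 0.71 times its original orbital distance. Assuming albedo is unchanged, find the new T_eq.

T_eq ∝ L^(1/4) · d^(−1/2).
T′ = 267 / 0.71^(1/2) = 317 K.

T_eq ≈ 317 K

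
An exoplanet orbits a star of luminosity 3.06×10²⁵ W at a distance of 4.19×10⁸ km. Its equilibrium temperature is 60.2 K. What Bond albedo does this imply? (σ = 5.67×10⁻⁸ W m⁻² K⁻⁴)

A ≈ 0.79

d = 4.19×10⁸ km = 4.19×10¹¹ m.
Flux: S = L/(4πd²) = 3.06×10²⁵/(4π×(4.19×10¹¹)²) = 13.9 W m⁻².
From T_eq⁴ = S(1−A)/(4σ): 1−A = 4σT_eq⁴/S.
1−A = 4 × 5.67×10⁻⁸ × (60.2)⁴ / 13.9 = 0.215.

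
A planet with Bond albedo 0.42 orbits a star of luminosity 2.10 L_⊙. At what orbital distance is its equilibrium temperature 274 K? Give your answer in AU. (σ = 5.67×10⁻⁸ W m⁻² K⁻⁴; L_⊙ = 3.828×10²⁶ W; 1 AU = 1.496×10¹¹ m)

d ≈ 1.14 AU

L = 2.10 × 3.828×10²⁶ = 8.04×10²⁶ W.
From T_eq⁴ = L(1−A)/(16πσd²): d = √[L(1−A)/(16πσT_eq⁴)].
d = √[8.04×10²⁶ × 0.58 / (16π × 5.67×10⁻⁸ × (274)⁴)] = 1.70×10¹¹ m = 1.14 AU.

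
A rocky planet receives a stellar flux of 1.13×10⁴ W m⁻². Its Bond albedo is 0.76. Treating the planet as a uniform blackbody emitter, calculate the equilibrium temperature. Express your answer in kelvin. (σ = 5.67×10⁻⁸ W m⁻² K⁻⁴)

T_eq ≈ 331 K

Energy balance: absorbed = emitted ⇒ πR²·S(1−A) = 4πR²·σT_eq⁴, so T_eq⁴ = S(1−A)/(4σ).
T_eq = [1.13×10⁴ × 0.24 / (4 × 5.67×10⁻⁸)]^(1/4) = (1.20×10¹⁰)^(1/4) = 331 K.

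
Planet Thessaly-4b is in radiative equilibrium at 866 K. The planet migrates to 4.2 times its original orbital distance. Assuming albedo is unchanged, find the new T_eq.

T_eq ∝ L^(1/4) · d^(−1/2).
T′ = 866 / 4.2^(1/2) = 423 K.

T_eq ≈ 423 K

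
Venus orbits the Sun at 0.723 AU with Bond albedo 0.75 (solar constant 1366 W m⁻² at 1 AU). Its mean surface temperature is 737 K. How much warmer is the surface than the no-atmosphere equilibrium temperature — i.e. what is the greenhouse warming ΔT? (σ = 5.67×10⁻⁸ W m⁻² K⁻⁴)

S = 1366/0.723² = 2613 W m⁻².
T_eq = [S(1−A)/(4σ)]^(1/4) = [2613×0.25/(4×5.67×10⁻⁸)]^(1/4) = 231.7 K.
ΔT = T_surf − T_eq = 737 − 231.7.

ΔT ≈ 505.3 K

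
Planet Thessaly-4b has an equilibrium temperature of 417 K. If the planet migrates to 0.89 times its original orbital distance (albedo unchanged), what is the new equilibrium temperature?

T_eq ≈ 442 K

T_eq ∝ L^(1/4) · d^(−1/2).
T′ = 417 / 0.89^(1/2) = 442 K.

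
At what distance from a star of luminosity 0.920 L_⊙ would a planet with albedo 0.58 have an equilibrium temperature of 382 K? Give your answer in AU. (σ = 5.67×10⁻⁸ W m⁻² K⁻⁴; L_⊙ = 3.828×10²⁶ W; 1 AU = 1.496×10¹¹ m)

L = 0.920 × 3.828×10²⁶ = 3.52×10²⁶ W.
From T_eq⁴ = L(1−A)/(16πσd²): d = √[L(1−A)/(16πσT_eq⁴)].
d = √[3.52×10²⁶ × 0.42 / (16π × 5.67×10⁻⁸ × (382)⁴)] = 4.94×10¹⁰ m = 0.330 AU.

d ≈ 0.330 AU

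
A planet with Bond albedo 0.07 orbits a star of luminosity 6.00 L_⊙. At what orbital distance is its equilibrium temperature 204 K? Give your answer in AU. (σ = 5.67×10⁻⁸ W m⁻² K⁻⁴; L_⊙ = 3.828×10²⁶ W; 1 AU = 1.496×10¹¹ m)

d ≈ 4.40 AU

L = 6.00 × 3.828×10²⁶ = 2.30×10²⁷ W.
From T_eq⁴ = L(1−A)/(16πσd²): d = √[L(1−A)/(16πσT_eq⁴)].
d = √[2.30×10²⁷ × 0.93 / (16π × 5.67×10⁻⁸ × (204)⁴)] = 6.58×10¹¹ m = 4.40 AU.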